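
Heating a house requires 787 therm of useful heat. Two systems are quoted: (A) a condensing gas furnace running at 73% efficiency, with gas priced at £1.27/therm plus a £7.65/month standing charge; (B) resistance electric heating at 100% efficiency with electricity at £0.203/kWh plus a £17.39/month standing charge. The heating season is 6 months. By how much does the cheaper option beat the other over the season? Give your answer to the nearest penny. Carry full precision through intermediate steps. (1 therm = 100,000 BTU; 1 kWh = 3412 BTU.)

£3371.60

Heat load = 787 therm × 100,000 = 78,700,000 BTU
Gas: input = 78,700,000 / 0.73 = 107,808,219 BTU = 1,078 therm → 1,078 × £1.27 = £1,369.16; + 6 × £7.65 standing = £1,415.06
Electric: 78,700,000 BTU / 3412 = 23,070 kWh → × £0.203 = £4,682.33; + 6 × £17.39 standing = £4,786.67
Difference = |£1,415.06 − £4,786.67| = £3,371.60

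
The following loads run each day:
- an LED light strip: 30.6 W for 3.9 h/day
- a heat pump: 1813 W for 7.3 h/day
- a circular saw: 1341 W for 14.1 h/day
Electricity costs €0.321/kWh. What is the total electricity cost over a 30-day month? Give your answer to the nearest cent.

LED light strip: 30.6 W × 3.9 h × 30 d = 3,580 Wh = 3.58 kWh
heat pump: 1813 W × 7.3 h × 30 d = 397,047 Wh = 397 kWh
circular saw: 1341 W × 14.1 h × 30 d = 567,243 Wh = 567.2 kWh
Total energy = 3.58 + 397 + 567.2 = 967.9 kWh
Cost = 967.9 kWh × €0.321 = €310.69

€310.69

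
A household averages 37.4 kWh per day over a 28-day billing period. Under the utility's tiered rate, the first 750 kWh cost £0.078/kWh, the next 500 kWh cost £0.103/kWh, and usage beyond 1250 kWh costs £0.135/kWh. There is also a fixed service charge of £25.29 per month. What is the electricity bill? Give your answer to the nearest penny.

£114.40

Usage = 37.4 kWh/day × 28 days = 1047.2 kWh
First 750 kWh × £0.078 = £58.50
Next 297.2 kWh × £0.103 = £30.61
Remaining tier: 0 kWh (not reached)
Energy charge = £89.11; + service £25.29 = £114.40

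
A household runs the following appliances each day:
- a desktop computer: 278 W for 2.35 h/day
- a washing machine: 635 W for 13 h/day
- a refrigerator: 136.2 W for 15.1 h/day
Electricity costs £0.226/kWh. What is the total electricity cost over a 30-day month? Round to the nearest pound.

desktop computer: 278 W × 2.35 h × 30 d = 19,599 Wh = 19.6 kWh
washing machine: 635 W × 13 h × 30 d = 247,650 Wh = 247.7 kWh
refrigerator: 136.2 W × 15.1 h × 30 d = 61,699 Wh = 61.7 kWh
Total energy = 19.6 + 247.7 + 61.7 = 328.9 kWh
Cost = 328.9 kWh × £0.226 = £74.34 ≈ £74

£74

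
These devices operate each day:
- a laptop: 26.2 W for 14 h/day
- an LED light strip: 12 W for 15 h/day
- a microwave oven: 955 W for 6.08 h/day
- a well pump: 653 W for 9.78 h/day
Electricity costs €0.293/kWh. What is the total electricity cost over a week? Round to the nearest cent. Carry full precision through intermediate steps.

laptop: 26.2 W × 14 h × 7 d = 2,568 Wh = 2.568 kWh
LED light strip: 12 W × 15 h × 7 d = 1,260 Wh = 1.26 kWh
microwave oven: 955 W × 6.08 h × 7 d = 40,645 Wh = 40.64 kWh
well pump: 653 W × 9.78 h × 7 d = 44,704 Wh = 44.7 kWh
Total energy = 2.568 + 1.26 + 40.64 + 44.7 = 89.18 kWh
Cost = 89.18 kWh × €0.293 = €26.13

€26.13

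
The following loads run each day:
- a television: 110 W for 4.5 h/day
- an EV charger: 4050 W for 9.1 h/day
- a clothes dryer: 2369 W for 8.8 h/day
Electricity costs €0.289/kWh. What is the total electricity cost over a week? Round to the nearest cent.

television: 110 W × 4.5 h × 7 d = 3,465 Wh = 3.465 kWh
EV charger: 4050 W × 9.1 h × 7 d = 257,985 Wh = 258 kWh
clothes dryer: 2369 W × 8.8 h × 7 d = 145,930 Wh = 145.9 kWh
Total energy = 3.465 + 258 + 145.9 = 407.4 kWh
Cost = 407.4 kWh × €0.289 = €117.73

€117.73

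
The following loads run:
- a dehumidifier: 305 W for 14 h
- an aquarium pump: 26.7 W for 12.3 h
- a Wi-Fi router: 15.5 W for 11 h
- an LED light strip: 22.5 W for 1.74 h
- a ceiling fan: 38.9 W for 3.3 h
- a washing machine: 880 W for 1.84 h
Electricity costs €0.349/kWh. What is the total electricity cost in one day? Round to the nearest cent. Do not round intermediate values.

€2.29

dehumidifier: 305 W × 14 h = 4,270 Wh = 4.27 kWh
aquarium pump: 26.7 W × 12.3 h = 328 Wh = 0.3284 kWh
Wi-Fi router: 15.5 W × 11 h = 170 Wh = 0.1705 kWh
LED light strip: 22.5 W × 1.74 h = 39 Wh = 0.03915 kWh
ceiling fan: 38.9 W × 3.3 h = 128 Wh = 0.1284 kWh
washing machine: 880 W × 1.84 h = 1,619 Wh = 1.619 kWh
Total energy = 4.27 + 0.3284 + 0.1705 + 0.03915 + 0.1284 + 1.619 = 6.556 kWh
Cost = 6.556 kWh × €0.349 = €2.29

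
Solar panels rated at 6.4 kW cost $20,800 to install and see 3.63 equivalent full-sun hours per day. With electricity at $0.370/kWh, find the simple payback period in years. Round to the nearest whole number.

Daily generation = 6.4 kW × 3.63 h = 23.23 kWh
Annual generation = 23.23 × 365 = 8479.7 kWh
Annual savings = 8479.7 × $0.370 = $3,137.48
Payback = $20,800 / $3,137.48 = 6.63 years

7 years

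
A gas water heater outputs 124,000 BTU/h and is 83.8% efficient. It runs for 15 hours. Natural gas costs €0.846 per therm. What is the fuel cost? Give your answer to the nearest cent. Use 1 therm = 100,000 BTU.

Heat delivered = 124,000 BTU/h × 15 h = 1,860,000 BTU
Gas input = 1,860,000 / 0.838 = 2,219,570 BTU
= 2,219,570 / 100,000 = 22.2 therm
Cost = 22.2 × €0.846/therm = €18.78

€18.78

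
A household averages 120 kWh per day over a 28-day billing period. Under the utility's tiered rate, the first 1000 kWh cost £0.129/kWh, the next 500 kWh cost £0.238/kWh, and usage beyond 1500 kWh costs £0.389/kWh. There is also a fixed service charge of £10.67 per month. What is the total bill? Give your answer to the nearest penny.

£982.21

Usage = 120 kWh/day × 28 days = 3360 kWh
First 1000 kWh × £0.129 = £129.00
Next 500 kWh × £0.238 = £119.00
Remaining 1860 kWh × £0.389 = £723.54
Energy charge = £971.54; + service £10.67 = £982.21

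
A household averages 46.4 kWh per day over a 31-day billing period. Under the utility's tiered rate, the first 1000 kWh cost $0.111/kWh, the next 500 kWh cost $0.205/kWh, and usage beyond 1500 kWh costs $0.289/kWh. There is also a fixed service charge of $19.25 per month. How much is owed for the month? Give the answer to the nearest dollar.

Usage = 46.4 kWh/day × 31 days = 1438.4 kWh
First 1000 kWh × $0.111 = $111.00
Next 438.4 kWh × $0.205 = $89.87
Remaining tier: 0 kWh (not reached)
Energy charge = $200.87; + service $19.25 = $220.12 ≈ $220

$220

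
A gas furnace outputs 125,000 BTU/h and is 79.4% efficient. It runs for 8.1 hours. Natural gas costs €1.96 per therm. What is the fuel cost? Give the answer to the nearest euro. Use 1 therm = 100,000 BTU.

Heat delivered = 125,000 BTU/h × 8.1 h = 1,012,500 BTU
Gas input = 1,012,500 / 0.794 = 1,275,189 BTU
= 1,275,189 / 100,000 = 12.75 therm
Cost = 12.75 × €1.96/therm = €24.99 ≈ €25

€25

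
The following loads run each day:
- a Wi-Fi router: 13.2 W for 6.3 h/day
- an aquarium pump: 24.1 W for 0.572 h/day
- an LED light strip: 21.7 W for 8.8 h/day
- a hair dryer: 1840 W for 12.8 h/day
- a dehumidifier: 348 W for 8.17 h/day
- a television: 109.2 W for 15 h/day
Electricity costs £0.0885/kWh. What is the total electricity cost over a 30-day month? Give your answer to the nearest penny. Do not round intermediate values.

Wi-Fi router: 13.2 W × 6.3 h × 30 d = 2,495 Wh = 2.495 kWh
aquarium pump: 24.1 W × 0.572 h × 30 d = 414 Wh = 0.4136 kWh
LED light strip: 21.7 W × 8.8 h × 30 d = 5,729 Wh = 5.729 kWh
hair dryer: 1840 W × 12.8 h × 30 d = 706,560 Wh = 706.6 kWh
dehumidifier: 348 W × 8.17 h × 30 d = 85,295 Wh = 85.29 kWh
television: 109.2 W × 15 h × 30 d = 49,140 Wh = 49.14 kWh
Total energy = 2.495 + 0.4136 + 5.729 + 706.6 + 85.29 + 49.14 = 849.6 kWh
Cost = 849.6 kWh × £0.0885 = £75.19

£75.19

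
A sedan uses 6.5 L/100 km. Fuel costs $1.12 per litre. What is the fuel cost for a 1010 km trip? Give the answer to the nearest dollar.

Fuel = 6.5 L/100 km × 1010 km / 100 = 65.65 L
Cost = 65.65 L × $1.12/L = $73.53 ≈ $74

$74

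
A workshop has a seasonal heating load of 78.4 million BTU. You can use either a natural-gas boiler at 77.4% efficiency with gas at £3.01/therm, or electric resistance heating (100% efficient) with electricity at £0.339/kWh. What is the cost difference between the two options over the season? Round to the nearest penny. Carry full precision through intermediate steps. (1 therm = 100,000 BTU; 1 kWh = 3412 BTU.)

£4740.56

Heat load = 78.4 × 10⁶ BTU = 78,400,000 BTU
Gas: input = 78,400,000 / 0.774 = 101,291,990 BTU = 1,013 therm → 1,013 × £3.01 = £3,048.89
Electric: 78,400,000 BTU / 3412 = 22,980 kWh → × £0.339 = £7,789.45
Difference = |£3,048.89 − £7,789.45| = £4,740.56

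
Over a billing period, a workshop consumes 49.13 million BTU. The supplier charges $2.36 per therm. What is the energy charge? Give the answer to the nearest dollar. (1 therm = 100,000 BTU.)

49.13 million BTU × (10 therm/million BTU) = 491.3 therm
Cost = 491.3 therm × $2.36/therm = $1,159.47 ≈ $1159

$1159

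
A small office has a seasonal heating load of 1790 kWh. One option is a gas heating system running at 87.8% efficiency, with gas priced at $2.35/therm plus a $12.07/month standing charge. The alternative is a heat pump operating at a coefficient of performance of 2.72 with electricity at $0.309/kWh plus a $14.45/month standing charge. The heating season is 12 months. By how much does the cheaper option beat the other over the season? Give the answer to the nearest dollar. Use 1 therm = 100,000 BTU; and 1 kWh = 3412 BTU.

$68

Heat load = 1790 kWh × 3412 = 6,107,480 BTU
Gas: input = 6,107,480 / 0.878 = 6,956,128 BTU = 69.56 therm → 69.56 × $2.35 = $163.47; + 12 × $12.07 standing = $308.31
Heat pump: 6,107,480 BTU / 3412 = 1,790 kWh heat; / 2.72 = 658.1 kWh in → × $0.309 = $203.35; + 12 × $14.45 standing = $376.75
Difference = |$308.31 − $376.75| = $68.44 ≈ $68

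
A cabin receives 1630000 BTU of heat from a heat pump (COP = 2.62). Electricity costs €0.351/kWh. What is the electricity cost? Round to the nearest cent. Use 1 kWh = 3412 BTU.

Heat delivered = 1,630,000 BTU / 3412 = 477.7 kWh
Electrical input = 477.7 kWh / 2.62 = 182.3 kWh
Cost = 182.3 × €0.351/kWh = €64.00

€64.00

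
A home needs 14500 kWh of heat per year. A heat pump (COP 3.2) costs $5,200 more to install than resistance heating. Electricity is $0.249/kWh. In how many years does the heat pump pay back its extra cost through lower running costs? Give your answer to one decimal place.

Resistance: 14500 kWh × $0.249 = $3,610.50/yr
Heat pump: 14500 / 3.2 = 4531 kWh in → × $0.249 = $1,128.28/yr
Annual savings = $2,482.22
Payback = $5,200 / $2,482.22 = 2.09 years

2.1 years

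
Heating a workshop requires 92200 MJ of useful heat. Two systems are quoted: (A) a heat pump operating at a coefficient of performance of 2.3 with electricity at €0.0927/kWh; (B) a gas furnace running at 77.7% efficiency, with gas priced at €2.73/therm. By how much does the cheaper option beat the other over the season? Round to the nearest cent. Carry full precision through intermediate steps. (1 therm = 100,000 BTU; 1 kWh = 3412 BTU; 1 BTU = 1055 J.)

€2038.24

Heat load = 92200 MJ = 92,200,000,000 J / 1055 = 87,393,365 BTU
Gas: input = 87,393,365 / 0.777 = 112,475,373 BTU = 1,125 therm → 1,125 × €2.73 = €3,070.58
Heat pump: 87,393,365 BTU / 3412 = 25,610 kWh heat; / 2.3 = 11,140 kWh in → × €0.0927 = €1,032.34
Difference = |€3,070.58 − €1,032.34| = €2,038.24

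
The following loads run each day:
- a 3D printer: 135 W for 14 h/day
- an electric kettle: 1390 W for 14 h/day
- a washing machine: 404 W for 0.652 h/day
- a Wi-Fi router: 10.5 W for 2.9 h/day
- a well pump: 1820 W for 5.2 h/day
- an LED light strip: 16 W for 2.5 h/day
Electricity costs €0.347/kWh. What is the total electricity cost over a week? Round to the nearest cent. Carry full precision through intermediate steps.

€75.66

3D printer: 135 W × 14 h × 7 d = 13,230 Wh = 13.23 kWh
electric kettle: 1390 W × 14 h × 7 d = 136,220 Wh = 136.2 kWh
washing machine: 404 W × 0.652 h × 7 d = 1,844 Wh = 1.844 kWh
Wi-Fi router: 10.5 W × 2.9 h × 7 d = 213 Wh = 0.2132 kWh
well pump: 1820 W × 5.2 h × 7 d = 66,248 Wh = 66.25 kWh
LED light strip: 16 W × 2.5 h × 7 d = 280 Wh = 0.28 kWh
Total energy = 13.23 + 136.2 + 1.844 + 0.2132 + 66.25 + 0.28 = 218 kWh
Cost = 218 kWh × €0.347 = €75.66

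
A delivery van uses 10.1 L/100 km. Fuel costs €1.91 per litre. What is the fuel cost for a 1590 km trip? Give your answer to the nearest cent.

€306.73

Fuel = 10.1 L/100 km × 1590 km / 100 = 160.6 L
Cost = 160.6 L × €1.91/L = €306.73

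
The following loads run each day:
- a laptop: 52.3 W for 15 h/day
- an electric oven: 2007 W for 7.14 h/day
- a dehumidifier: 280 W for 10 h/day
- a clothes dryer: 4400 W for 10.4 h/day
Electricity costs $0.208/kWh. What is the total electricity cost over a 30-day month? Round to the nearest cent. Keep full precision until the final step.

laptop: 52.3 W × 15 h × 30 d = 23,535 Wh = 23.54 kWh
electric oven: 2007 W × 7.14 h × 30 d = 429,899 Wh = 429.9 kWh
dehumidifier: 280 W × 10 h × 30 d = 84,000 Wh = 84 kWh
clothes dryer: 4400 W × 10.4 h × 30 d = 1,372,800 Wh = 1,373 kWh
Total energy = 23.54 + 429.9 + 84 + 1,373 = 1,910 kWh
Cost = 1,910 kWh × $0.208 = $397.33

$397.33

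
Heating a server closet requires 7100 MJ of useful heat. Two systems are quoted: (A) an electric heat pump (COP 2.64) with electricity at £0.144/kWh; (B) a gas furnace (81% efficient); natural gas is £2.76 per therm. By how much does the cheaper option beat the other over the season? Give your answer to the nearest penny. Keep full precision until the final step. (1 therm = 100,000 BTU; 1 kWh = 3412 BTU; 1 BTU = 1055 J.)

Heat load = 7100 MJ = 7,100,000,000 J / 1055 = 6,729,858 BTU
Gas: input = 6,729,858 / 0.81 = 8,308,466 BTU = 83.08 therm → 83.08 × £2.76 = £229.31
Heat pump: 6,729,858 BTU / 3412 = 1,972 kWh heat; / 2.64 = 747.1 kWh in → × £0.144 = £107.59
Difference = |£229.31 − £107.59| = £121.73

£121.73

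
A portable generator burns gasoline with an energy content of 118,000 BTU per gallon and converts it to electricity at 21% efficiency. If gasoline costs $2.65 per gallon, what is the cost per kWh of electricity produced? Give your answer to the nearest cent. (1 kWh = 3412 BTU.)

Electrical output per gallon = 118,000 BTU × 0.21 / 3412 BTU/kWh = 7.263 kWh
Cost per kWh = $2.65 / 7.263 kWh = $0.365

$0.36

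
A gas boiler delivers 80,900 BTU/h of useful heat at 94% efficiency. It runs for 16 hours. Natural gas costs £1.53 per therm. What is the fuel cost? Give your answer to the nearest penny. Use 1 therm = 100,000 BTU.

£21.07

Heat delivered = 80,900 BTU/h × 16 h = 1,294,400 BTU
Gas input = 1,294,400 / 0.94 = 1,377,021 BTU
= 1,377,021 / 100,000 = 13.77 therm
Cost = 13.77 × £1.53/therm = £21.07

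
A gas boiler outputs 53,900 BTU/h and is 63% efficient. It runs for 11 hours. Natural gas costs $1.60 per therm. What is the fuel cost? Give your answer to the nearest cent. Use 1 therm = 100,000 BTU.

Heat delivered = 53,900 BTU/h × 11 h = 592,900 BTU
Gas input = 592,900 / 0.630 = 941,111 BTU
= 941,111 / 100,000 = 9.411 therm
Cost = 9.411 × $1.60/therm = $15.06

$15.06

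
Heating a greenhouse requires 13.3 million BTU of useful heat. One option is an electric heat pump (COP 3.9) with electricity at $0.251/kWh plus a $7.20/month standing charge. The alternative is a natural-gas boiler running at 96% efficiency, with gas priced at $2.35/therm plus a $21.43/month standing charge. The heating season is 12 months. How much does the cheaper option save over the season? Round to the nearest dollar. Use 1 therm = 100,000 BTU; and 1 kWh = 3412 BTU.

$245

Heat load = 13.3 × 10⁶ BTU = 13,300,000 BTU
Gas: input = 13,300,000 / 0.96 = 13,854,167 BTU = 138.5 therm → 138.5 × $2.35 = $325.57; + 12 × $21.43 standing = $582.73
Heat pump: 13,300,000 BTU / 3412 = 3,898 kWh heat; / 3.9 = 999.5 kWh in → × $0.251 = $250.87; + 12 × $7.20 standing = $337.27
Difference = |$582.73 − $337.27| = $245.46 ≈ $245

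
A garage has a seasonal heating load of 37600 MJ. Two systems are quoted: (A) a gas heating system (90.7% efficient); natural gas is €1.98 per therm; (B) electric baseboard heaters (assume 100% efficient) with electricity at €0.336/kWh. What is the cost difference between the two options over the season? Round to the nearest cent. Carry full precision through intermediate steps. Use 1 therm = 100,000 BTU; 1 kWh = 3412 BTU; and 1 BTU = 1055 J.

€2731.64

Heat load = 37600 MJ = 37,600,000,000 J / 1055 = 35,639,810 BTU
Gas: input = 35,639,810 / 0.907 = 39,294,168 BTU = 392.9 therm → 392.9 × €1.98 = €778.02
Electric: 35,639,810 BTU / 3412 = 10,450 kWh → × €0.336 = €3,509.66
Difference = |€778.02 − €3,509.66| = €2,731.64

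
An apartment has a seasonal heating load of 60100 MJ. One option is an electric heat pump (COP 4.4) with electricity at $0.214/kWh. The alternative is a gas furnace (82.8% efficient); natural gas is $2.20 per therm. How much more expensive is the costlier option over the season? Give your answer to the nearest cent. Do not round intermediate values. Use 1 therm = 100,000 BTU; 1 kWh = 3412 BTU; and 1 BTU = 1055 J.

Heat load = 60100 MJ = 60,100,000,000 J / 1055 = 56,966,825 BTU
Gas: input = 56,966,825 / 0.828 = 68,800,513 BTU = 688 therm → 688 × $2.20 = $1,513.61
Heat pump: 56,966,825 BTU / 3412 = 16,700 kWh heat; / 4.4 = 3,795 kWh in → × $0.214 = $812.03
Difference = |$1,513.61 − $812.03| = $701.58

$701.58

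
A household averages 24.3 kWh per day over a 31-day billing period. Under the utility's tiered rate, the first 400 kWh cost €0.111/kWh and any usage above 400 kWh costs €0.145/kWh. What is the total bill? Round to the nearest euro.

Usage = 24.3 kWh/day × 31 days = 753.3 kWh
First 400 kWh × €0.111 = €44.40
Remaining 353.3 kWh × €0.145 = €51.23
Total = €95.63 ≈ €96

€96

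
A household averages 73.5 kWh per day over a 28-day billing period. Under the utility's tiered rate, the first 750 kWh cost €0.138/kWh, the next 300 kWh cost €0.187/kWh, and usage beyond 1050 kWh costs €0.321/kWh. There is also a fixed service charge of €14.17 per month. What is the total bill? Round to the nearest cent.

€497.34

Usage = 73.5 kWh/day × 28 days = 2058 kWh
First 750 kWh × €0.138 = €103.50
Next 300 kWh × €0.187 = €56.10
Remaining 1008 kWh × €0.321 = €323.57
Energy charge = €483.17; + service €14.17 = €497.34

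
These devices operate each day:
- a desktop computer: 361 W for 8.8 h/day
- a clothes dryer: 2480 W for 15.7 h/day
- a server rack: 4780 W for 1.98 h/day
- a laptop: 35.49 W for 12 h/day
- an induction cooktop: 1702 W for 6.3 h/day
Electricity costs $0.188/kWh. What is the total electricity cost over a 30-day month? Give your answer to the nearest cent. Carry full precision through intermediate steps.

desktop computer: 361 W × 8.8 h × 30 d = 95,304 Wh = 95.3 kWh
clothes dryer: 2480 W × 15.7 h × 30 d = 1,168,080 Wh = 1,168 kWh
server rack: 4780 W × 1.98 h × 30 d = 283,932 Wh = 283.9 kWh
laptop: 35.49 W × 12 h × 30 d = 12,776 Wh = 12.78 kWh
induction cooktop: 1702 W × 6.3 h × 30 d = 321,678 Wh = 321.7 kWh
Total energy = 95.3 + 1,168 + 283.9 + 12.78 + 321.7 = 1,882 kWh
Cost = 1,882 kWh × $0.188 = $353.77

$353.77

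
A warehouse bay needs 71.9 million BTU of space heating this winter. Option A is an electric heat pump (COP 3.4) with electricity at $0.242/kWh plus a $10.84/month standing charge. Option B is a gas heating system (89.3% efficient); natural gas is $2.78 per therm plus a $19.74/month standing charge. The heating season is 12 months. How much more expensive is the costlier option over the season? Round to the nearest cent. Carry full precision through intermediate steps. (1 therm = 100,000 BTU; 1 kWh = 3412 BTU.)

$845.24

Heat load = 71.9 × 10⁶ BTU = 71,900,000 BTU
Gas: input = 71,900,000 / 0.893 = 80,515,118 BTU = 805.2 therm → 805.2 × $2.78 = $2,238.32; + 12 × $19.74 standing = $2,475.20
Heat pump: 71,900,000 BTU / 3412 = 21,070 kWh heat; / 3.4 = 6,198 kWh in → × $0.242 = $1,499.88; + 12 × $10.84 standing = $1,629.96
Difference = |$2,475.20 − $1,629.96| = $845.24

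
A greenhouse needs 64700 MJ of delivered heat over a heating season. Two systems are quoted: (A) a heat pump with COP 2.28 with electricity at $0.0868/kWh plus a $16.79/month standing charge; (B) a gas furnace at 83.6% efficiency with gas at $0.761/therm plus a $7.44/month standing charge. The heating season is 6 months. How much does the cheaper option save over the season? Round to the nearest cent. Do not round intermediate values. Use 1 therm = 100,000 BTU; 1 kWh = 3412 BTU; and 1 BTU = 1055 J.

$182.12

Heat load = 64700 MJ = 64,700,000,000 J / 1055 = 61,327,014 BTU
Gas: input = 61,327,014 / 0.836 = 73,357,673 BTU = 733.6 therm → 733.6 × $0.761 = $558.25; + 6 × $7.44 standing = $602.89
Heat pump: 61,327,014 BTU / 3412 = 17,970 kWh heat; / 2.28 = 7,883 kWh in → × $0.0868 = $684.27; + 6 × $16.79 standing = $785.01
Difference = |$602.89 − $785.01| = $182.12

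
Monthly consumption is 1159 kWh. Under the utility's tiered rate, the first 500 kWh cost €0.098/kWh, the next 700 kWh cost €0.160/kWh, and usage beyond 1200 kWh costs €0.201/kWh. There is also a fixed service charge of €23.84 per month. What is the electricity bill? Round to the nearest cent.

€178.28

First 500 kWh × €0.098 = €49.00
Next 659 kWh × €0.160 = €105.44
Remaining tier: 0 kWh (not reached)
Energy charge = €154.44; + service €23.84 = €178.28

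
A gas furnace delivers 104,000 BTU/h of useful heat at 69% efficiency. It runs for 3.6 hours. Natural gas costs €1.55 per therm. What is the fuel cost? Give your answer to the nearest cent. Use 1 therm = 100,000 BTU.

€8.41

Heat delivered = 104,000 BTU/h × 3.6 h = 374,400 BTU
Gas input = 374,400 / 0.69 = 542,609 BTU
= 542,609 / 100,000 = 5.426 therm
Cost = 5.426 × €1.55/therm = €8.41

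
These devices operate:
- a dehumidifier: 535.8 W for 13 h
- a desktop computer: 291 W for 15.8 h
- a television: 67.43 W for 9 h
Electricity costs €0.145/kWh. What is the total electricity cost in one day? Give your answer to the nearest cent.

dehumidifier: 535.8 W × 13 h = 6,965 Wh = 6.965 kWh
desktop computer: 291 W × 15.8 h = 4,598 Wh = 4.598 kWh
television: 67.43 W × 9 h = 607 Wh = 0.6069 kWh
Total energy = 6.965 + 4.598 + 0.6069 = 12.17 kWh
Cost = 12.17 kWh × €0.145 = €1.76

€1.76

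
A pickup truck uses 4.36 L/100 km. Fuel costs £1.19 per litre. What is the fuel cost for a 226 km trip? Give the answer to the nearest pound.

Fuel = 4.36 L/100 km × 226 km / 100 = 9.854 L
Cost = 9.854 L × £1.19/L = £11.73 ≈ £12

£12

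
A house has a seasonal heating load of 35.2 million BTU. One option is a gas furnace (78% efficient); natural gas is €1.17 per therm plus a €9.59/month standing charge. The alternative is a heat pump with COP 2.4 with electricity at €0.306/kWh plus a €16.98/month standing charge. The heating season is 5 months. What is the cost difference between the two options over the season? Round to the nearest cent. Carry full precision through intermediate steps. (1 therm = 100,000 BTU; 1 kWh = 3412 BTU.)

Heat load = 35.2 × 10⁶ BTU = 35,200,000 BTU
Gas: input = 35,200,000 / 0.78 = 45,128,205 BTU = 451.3 therm → 451.3 × €1.17 = €528.00; + 5 × €9.59 standing = €575.95
Heat pump: 35,200,000 BTU / 3412 = 10,320 kWh heat; / 2.4 = 4,299 kWh in → × €0.306 = €1,315.36; + 5 × €16.98 standing = €1,400.26
Difference = |€575.95 − €1,400.26| = €824.31

€824.31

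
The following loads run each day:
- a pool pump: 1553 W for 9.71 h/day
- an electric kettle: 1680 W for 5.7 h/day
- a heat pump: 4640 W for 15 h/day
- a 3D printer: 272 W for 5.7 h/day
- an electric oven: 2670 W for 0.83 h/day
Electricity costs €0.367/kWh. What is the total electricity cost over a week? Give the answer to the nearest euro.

pool pump: 1553 W × 9.71 h × 7 d = 105,557 Wh = 105.6 kWh
electric kettle: 1680 W × 5.7 h × 7 d = 67,032 Wh = 67.03 kWh
heat pump: 4640 W × 15 h × 7 d = 487,200 Wh = 487.2 kWh
3D printer: 272 W × 5.7 h × 7 d = 10,853 Wh = 10.85 kWh
electric oven: 2670 W × 0.83 h × 7 d = 15,513 Wh = 15.51 kWh
Total energy = 105.6 + 67.03 + 487.2 + 10.85 + 15.51 = 686.2 kWh
Cost = 686.2 kWh × €0.367 = €251.82 ≈ €252

€252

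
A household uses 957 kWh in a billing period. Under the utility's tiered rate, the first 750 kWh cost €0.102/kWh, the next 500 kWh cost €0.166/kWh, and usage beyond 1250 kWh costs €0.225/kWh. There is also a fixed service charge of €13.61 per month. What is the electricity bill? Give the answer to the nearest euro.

€124

First 750 kWh × €0.102 = €76.50
Next 207 kWh × €0.166 = €34.36
Remaining tier: 0 kWh (not reached)
Energy charge = €110.86; + service €13.61 = €124.47 ≈ €124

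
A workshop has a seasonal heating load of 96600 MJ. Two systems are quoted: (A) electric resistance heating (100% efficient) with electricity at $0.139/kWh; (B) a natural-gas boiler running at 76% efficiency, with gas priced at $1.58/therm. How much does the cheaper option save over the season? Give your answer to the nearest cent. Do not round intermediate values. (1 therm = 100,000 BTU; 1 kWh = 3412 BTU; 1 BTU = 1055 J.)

$1826.62

Heat load = 96600 MJ = 96,600,000,000 J / 1055 = 91,563,981 BTU
Gas: input = 91,563,981 / 0.76 = 120,478,922 BTU = 1,205 therm → 1,205 × $1.58 = $1,903.57
Electric: 91,563,981 BTU / 3412 = 26,840 kWh → × $0.139 = $3,730.19
Difference = |$1,903.57 − $3,730.19| = $1,826.62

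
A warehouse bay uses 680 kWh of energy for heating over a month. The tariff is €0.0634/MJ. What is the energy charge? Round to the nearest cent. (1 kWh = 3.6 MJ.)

€155.20

680 kWh × (3.6 MJ/kWh) = 2,448 MJ
Cost = 2,448 MJ × €0.0634/MJ = €155.20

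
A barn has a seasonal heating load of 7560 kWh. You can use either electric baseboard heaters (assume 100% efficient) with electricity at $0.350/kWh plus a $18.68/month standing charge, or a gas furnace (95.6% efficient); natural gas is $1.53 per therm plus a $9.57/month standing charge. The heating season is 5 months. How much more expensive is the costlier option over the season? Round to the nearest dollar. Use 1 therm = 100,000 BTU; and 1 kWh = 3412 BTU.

Heat load = 7560 kWh × 3412 = 25,794,720 BTU
Gas: input = 25,794,720 / 0.956 = 26,981,925 BTU = 269.8 therm → 269.8 × $1.53 = $412.82; + 5 × $9.57 standing = $460.67
Electric: 25,794,720 BTU / 3412 = 7,560 kWh → × $0.350 = $2,646.00; + 5 × $18.68 standing = $2,739.40
Difference = |$460.67 − $2,739.40| = $2,278.73 ≈ $2279

$2279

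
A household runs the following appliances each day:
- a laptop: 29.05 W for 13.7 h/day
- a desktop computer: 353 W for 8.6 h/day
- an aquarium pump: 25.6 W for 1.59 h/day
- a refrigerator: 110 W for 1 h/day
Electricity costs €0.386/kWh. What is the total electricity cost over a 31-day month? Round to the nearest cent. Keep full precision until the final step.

€42.89

laptop: 29.05 W × 13.7 h × 31 d = 12,338 Wh = 12.34 kWh
desktop computer: 353 W × 8.6 h × 31 d = 94,110 Wh = 94.11 kWh
aquarium pump: 25.6 W × 1.59 h × 31 d = 1,262 Wh = 1.262 kWh
refrigerator: 110 W × 1 h × 31 d = 3,410 Wh = 3.41 kWh
Total energy = 12.34 + 94.11 + 1.262 + 3.41 = 111.1 kWh
Cost = 111.1 kWh × €0.386 = €42.89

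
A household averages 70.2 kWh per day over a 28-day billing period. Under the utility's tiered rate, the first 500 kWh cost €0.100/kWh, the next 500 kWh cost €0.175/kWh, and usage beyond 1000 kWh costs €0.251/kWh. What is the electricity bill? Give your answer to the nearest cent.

Usage = 70.2 kWh/day × 28 days = 1965.6 kWh
First 500 kWh × €0.100 = €50.00
Next 500 kWh × €0.175 = €87.50
Remaining 965.6 kWh × €0.251 = €242.37
Total = €379.87

€379.87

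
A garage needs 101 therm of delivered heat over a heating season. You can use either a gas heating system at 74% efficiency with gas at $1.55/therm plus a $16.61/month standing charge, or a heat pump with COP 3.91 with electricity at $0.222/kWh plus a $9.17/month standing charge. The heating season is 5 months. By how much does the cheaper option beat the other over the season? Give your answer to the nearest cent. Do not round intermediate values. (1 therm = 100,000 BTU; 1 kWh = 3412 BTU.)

$80.68

Heat load = 101 therm × 100,000 = 10,100,000 BTU
Gas: input = 10,100,000 / 0.74 = 13,648,649 BTU = 136.5 therm → 136.5 × $1.55 = $211.55; + 5 × $16.61 standing = $294.60
Heat pump: 10,100,000 BTU / 3412 = 2,960 kWh heat; / 3.91 = 757.1 kWh in → × $0.222 = $168.07; + 5 × $9.17 standing = $213.92
Difference = |$294.60 − $213.92| = $80.68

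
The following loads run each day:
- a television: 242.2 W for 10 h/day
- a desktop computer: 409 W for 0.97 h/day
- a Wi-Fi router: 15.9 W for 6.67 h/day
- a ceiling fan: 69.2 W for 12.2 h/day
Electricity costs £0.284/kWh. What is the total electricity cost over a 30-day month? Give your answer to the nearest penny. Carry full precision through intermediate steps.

£32.11

television: 242.2 W × 10 h × 30 d = 72,660 Wh = 72.66 kWh
desktop computer: 409 W × 0.97 h × 30 d = 11,902 Wh = 11.9 kWh
Wi-Fi router: 15.9 W × 6.67 h × 30 d = 3,182 Wh = 3.182 kWh
ceiling fan: 69.2 W × 12.2 h × 30 d = 25,327 Wh = 25.33 kWh
Total energy = 72.66 + 11.9 + 3.182 + 25.33 = 113.1 kWh
Cost = 113.1 kWh × £0.284 = £32.11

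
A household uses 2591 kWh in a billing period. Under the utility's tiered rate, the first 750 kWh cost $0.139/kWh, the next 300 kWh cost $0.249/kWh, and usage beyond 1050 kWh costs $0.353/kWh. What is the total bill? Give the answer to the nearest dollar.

$723

First 750 kWh × $0.139 = $104.25
Next 300 kWh × $0.249 = $74.70
Remaining 1541 kWh × $0.353 = $543.97
Total = $722.92 ≈ $723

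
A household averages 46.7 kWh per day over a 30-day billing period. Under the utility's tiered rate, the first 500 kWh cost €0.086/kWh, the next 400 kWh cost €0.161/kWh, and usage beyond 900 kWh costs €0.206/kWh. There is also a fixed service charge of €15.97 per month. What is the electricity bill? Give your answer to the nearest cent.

Usage = 46.7 kWh/day × 30 days = 1401 kWh
First 500 kWh × €0.086 = €43.00
Next 400 kWh × €0.161 = €64.40
Remaining 501 kWh × €0.206 = €103.21
Energy charge = €210.61; + service €15.97 = €226.58

€226.58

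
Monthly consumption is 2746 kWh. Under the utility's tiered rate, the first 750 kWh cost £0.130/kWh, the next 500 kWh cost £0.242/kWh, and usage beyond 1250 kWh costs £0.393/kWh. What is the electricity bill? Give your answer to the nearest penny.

£806.43

First 750 kWh × £0.130 = £97.50
Next 500 kWh × £0.242 = £121.00
Remaining 1496 kWh × £0.393 = £587.93
Total = £806.43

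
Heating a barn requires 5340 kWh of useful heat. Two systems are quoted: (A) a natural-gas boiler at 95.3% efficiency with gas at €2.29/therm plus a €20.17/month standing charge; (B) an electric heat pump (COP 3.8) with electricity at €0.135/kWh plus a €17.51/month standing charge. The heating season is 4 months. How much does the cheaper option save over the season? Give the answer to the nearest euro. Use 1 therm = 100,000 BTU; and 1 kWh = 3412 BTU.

Heat load = 5340 kWh × 3412 = 18,220,080 BTU
Gas: input = 18,220,080 / 0.953 = 19,118,657 BTU = 191.2 therm → 191.2 × €2.29 = €437.82; + 4 × €20.17 standing = €518.50
Heat pump: 18,220,080 BTU / 3412 = 5,340 kWh heat; / 3.8 = 1,405 kWh in → × €0.135 = €189.71; + 4 × €17.51 standing = €259.75
Difference = |€518.50 − €259.75| = €258.75 ≈ €259

€259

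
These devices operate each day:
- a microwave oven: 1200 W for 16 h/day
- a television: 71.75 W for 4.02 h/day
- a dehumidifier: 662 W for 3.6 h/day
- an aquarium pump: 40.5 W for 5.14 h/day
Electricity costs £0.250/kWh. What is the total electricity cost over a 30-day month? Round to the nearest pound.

microwave oven: 1200 W × 16 h × 30 d = 576,000 Wh = 576 kWh
television: 71.75 W × 4.02 h × 30 d = 8,653 Wh = 8.653 kWh
dehumidifier: 662 W × 3.6 h × 30 d = 71,496 Wh = 71.5 kWh
aquarium pump: 40.5 W × 5.14 h × 30 d = 6,245 Wh = 6.245 kWh
Total energy = 576 + 8.653 + 71.5 + 6.245 = 662.4 kWh
Cost = 662.4 kWh × £0.250 = £165.60 ≈ £166

£166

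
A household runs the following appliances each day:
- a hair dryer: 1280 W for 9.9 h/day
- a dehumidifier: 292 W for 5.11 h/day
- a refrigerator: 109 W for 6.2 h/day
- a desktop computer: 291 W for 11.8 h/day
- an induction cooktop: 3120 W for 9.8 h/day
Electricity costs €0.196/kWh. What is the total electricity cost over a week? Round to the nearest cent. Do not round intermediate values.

hair dryer: 1280 W × 9.9 h × 7 d = 88,704 Wh = 88.7 kWh
dehumidifier: 292 W × 5.11 h × 7 d = 10,445 Wh = 10.44 kWh
refrigerator: 109 W × 6.2 h × 7 d = 4,731 Wh = 4.731 kWh
desktop computer: 291 W × 11.8 h × 7 d = 24,037 Wh = 24.04 kWh
induction cooktop: 3120 W × 9.8 h × 7 d = 214,032 Wh = 214 kWh
Total energy = 88.7 + 10.44 + 4.731 + 24.04 + 214 = 341.9 kWh
Cost = 341.9 kWh × €0.196 = €67.02

€67.02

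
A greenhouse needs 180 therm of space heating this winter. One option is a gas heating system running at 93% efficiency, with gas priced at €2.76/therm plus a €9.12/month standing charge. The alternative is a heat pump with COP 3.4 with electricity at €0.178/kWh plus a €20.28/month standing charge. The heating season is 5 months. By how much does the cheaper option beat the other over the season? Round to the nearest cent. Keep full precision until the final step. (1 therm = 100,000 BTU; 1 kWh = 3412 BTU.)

€202.21

Heat load = 180 therm × 100,000 = 18,000,000 BTU
Gas: input = 18,000,000 / 0.93 = 19,354,839 BTU = 193.5 therm → 193.5 × €2.76 = €534.19; + 5 × €9.12 standing = €579.79
Heat pump: 18,000,000 BTU / 3412 = 5,275 kWh heat; / 3.4 = 1,552 kWh in → × €0.178 = €276.19; + 5 × €20.28 standing = €377.59
Difference = |€579.79 − €377.59| = €202.21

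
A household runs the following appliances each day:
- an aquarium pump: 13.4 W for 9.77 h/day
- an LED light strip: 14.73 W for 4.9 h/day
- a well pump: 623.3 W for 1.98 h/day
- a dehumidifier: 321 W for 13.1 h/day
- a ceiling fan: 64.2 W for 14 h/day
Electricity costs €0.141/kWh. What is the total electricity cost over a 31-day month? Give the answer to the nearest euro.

aquarium pump: 13.4 W × 9.77 h × 31 d = 4,058 Wh = 4.058 kWh
LED light strip: 14.73 W × 4.9 h × 31 d = 2,237 Wh = 2.237 kWh
well pump: 623.3 W × 1.98 h × 31 d = 38,258 Wh = 38.26 kWh
dehumidifier: 321 W × 13.1 h × 31 d = 130,358 Wh = 130.4 kWh
ceiling fan: 64.2 W × 14 h × 31 d = 27,863 Wh = 27.86 kWh
Total energy = 4.058 + 2.237 + 38.26 + 130.4 + 27.86 = 202.8 kWh
Cost = 202.8 kWh × €0.141 = €28.59 ≈ €29

€29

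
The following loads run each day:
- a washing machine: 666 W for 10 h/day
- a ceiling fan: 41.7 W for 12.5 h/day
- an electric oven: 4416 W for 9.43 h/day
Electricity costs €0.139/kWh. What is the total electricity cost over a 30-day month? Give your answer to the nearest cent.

€203.60

washing machine: 666 W × 10 h × 30 d = 199,800 Wh = 199.8 kWh
ceiling fan: 41.7 W × 12.5 h × 30 d = 15,638 Wh = 15.64 kWh
electric oven: 4416 W × 9.43 h × 30 d = 1,249,286 Wh = 1,249 kWh
Total energy = 199.8 + 15.64 + 1,249 = 1,465 kWh
Cost = 1,465 kWh × €0.139 = €203.60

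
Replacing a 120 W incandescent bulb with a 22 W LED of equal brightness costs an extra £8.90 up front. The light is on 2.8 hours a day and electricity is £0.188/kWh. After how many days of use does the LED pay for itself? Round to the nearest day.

Power saved = 120 − 22 = 98 W
Daily energy saved = 98 W × 2.8 h = 274.4 Wh = 0.2744 kWh
Daily savings = 0.2744 × £0.188 = £0.0516
Payback = £8.90 / £0.0516 per day = 172.5 days

173 days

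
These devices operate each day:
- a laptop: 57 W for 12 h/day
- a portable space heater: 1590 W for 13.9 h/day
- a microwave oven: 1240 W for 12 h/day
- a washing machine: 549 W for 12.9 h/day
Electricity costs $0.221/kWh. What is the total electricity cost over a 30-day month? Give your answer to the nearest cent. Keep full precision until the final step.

laptop: 57 W × 12 h × 30 d = 20,520 Wh = 20.52 kWh
portable space heater: 1590 W × 13.9 h × 30 d = 663,030 Wh = 663 kWh
microwave oven: 1240 W × 12 h × 30 d = 446,400 Wh = 446.4 kWh
washing machine: 549 W × 12.9 h × 30 d = 212,463 Wh = 212.5 kWh
Total energy = 20.52 + 663 + 446.4 + 212.5 = 1,342 kWh
Cost = 1,342 kWh × $0.221 = $296.67

$296.67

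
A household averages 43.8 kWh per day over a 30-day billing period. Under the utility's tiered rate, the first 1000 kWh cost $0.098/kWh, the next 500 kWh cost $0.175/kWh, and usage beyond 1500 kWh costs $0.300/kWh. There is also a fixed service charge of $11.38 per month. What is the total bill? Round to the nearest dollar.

Usage = 43.8 kWh/day × 30 days = 1314 kWh
First 1000 kWh × $0.098 = $98.00
Next 314 kWh × $0.175 = $54.95
Remaining tier: 0 kWh (not reached)
Energy charge = $152.95; + service $11.38 = $164.33 ≈ $164

$164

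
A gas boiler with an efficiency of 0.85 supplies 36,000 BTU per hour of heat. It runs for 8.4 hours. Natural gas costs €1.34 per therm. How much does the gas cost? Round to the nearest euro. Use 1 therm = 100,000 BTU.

€5

Heat delivered = 36,000 BTU/h × 8.4 h = 302,400 BTU
Gas input = 302,400 / 0.85 = 355,765 BTU
= 355,765 / 100,000 = 3.558 therm
Cost = 3.558 × €1.34/therm = €4.77 ≈ €5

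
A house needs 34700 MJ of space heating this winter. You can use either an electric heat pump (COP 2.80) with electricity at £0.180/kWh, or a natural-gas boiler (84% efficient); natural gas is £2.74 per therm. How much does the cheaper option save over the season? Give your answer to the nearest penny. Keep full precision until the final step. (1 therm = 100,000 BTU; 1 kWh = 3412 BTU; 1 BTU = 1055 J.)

Heat load = 34700 MJ = 34,700,000,000 J / 1055 = 32,890,995 BTU
Gas: input = 32,890,995 / 0.84 = 39,155,947 BTU = 391.6 therm → 391.6 × £2.74 = £1,072.87
Heat pump: 32,890,995 BTU / 3412 = 9,640 kWh heat; / 2.80 = 3,443 kWh in → × £0.180 = £619.70
Difference = |£1,072.87 − £619.70| = £453.17

£453.17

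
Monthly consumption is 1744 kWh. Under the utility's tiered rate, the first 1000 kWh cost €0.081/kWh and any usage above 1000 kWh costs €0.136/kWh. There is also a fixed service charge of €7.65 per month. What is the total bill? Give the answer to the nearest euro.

First 1000 kWh × €0.081 = €81.00
Remaining 744 kWh × €0.136 = €101.18
Energy charge = €182.18; + service €7.65 = €189.83 ≈ €190

€190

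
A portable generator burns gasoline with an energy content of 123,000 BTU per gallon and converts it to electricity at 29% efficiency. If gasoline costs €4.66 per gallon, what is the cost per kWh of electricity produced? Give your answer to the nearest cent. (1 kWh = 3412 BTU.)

€0.45

Electrical output per gallon = 123,000 BTU × 0.29 / 3412 BTU/kWh = 10.45 kWh
Cost per kWh = €4.66 / 10.45 kWh = €0.446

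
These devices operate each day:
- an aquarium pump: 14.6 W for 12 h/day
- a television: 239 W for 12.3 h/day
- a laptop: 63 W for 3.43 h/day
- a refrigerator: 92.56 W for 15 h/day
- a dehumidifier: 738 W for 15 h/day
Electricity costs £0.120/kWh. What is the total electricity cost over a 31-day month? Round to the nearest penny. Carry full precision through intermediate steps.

aquarium pump: 14.6 W × 12 h × 31 d = 5,431 Wh = 5.431 kWh
television: 239 W × 12.3 h × 31 d = 91,131 Wh = 91.13 kWh
laptop: 63 W × 3.43 h × 31 d = 6,699 Wh = 6.699 kWh
refrigerator: 92.56 W × 15 h × 31 d = 43,040 Wh = 43.04 kWh
dehumidifier: 738 W × 15 h × 31 d = 343,170 Wh = 343.2 kWh
Total energy = 5.431 + 91.13 + 6.699 + 43.04 + 343.2 = 489.5 kWh
Cost = 489.5 kWh × £0.120 = £58.74

£58.74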